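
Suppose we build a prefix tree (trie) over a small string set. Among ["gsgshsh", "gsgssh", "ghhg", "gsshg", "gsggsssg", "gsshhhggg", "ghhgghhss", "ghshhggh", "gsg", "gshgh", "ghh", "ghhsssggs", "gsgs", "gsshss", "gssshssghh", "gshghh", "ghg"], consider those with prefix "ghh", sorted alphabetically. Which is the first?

ghh

Filter for "ghh…" and sort: "ghh", "ghhg", "ghhgghhss", "ghhsssggs"
Position 1: ghh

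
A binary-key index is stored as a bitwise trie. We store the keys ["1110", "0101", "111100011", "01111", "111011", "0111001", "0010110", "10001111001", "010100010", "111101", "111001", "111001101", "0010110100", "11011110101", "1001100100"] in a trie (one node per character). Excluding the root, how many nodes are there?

68

For each word, the new-node count is its length minus the longest prefix already in the trie:
  "1110" → 4 new (1, 1, 1, 0)
  "0101" → 4 new (0, 1, 0, 1)
  "111100011" → prefix "111" already present; 6 new (1, 0, 0, 0, 1, 1)
  "01111" → prefix "01" already present; 3 new (1, 1, 1)
  "111011" → prefix "1110" already present; 2 new (1, 1)
  "0111001" → prefix "0111" already present; 3 new (0, 0, 1)
  "0010110" → prefix "0" already present; 6 new (0, 1, 0, 1, 1, 0)
  "10001111001" → prefix "1" already present; 10 new (0, 0, 0, 1, 1, 1, 1, 0, 0, 1)
  "010100010" → prefix "0101" already present; 5 new (0, 0, 0, 1, 0)
  "111101" → prefix "11110" already present; 1 new (1)
  "111001" → prefix "1110" already present; 2 new (0, 1)
  "111001101" → prefix "111001" already present; 3 new (1, 0, 1)
  "0010110100" → prefix "0010110" already present; 3 new (1, 0, 0)
  "11011110101" → prefix "11" already present; 9 new (0, 1, 1, 1, 1, 0, 1, 0, 1)
  "1001100100" → prefix "100" already present; 7 new (1, 1, 0, 0, 1, 0, 0)
Total nodes = 4 + 4 + 6 + 3 + 2 + 3 + 6 + 10 + 5 + 1 + 2 + 3 + 3 + 9 + 7 = 68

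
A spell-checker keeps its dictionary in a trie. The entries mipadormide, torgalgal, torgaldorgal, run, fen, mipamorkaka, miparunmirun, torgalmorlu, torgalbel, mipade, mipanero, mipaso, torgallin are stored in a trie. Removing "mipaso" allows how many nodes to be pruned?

Walk "mipaso" from the leaf back toward the root, removing each node that no remaining word uses.
The suffix "so" (2 nodes) is used only by "mipaso"; the node for "mipa" still has the child "d", so pruning stops there.
Nodes removed: 2

2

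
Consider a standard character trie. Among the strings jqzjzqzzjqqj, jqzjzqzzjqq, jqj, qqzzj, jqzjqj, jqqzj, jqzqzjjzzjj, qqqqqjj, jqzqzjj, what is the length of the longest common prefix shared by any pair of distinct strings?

Equivalently: take the maximum, over all pairs, of their longest common prefix length.
"jqzjzqzzjqq" and "jqzjzqzzjqqj" agree on "jqzjzqzzjqq" (11 characters) before diverging; nothing deeper is shared.
Longest shared-prefix length: 11

11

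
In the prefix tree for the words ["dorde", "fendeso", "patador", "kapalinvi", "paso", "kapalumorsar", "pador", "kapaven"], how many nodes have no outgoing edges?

8

Leaves are exactly the stored words that no other stored word extends.
Those words: "dorde", "fendeso", "kapalinvi", "kapalumorsar", "kapaven", "pador", "paso", "patador"
Leaf count: 8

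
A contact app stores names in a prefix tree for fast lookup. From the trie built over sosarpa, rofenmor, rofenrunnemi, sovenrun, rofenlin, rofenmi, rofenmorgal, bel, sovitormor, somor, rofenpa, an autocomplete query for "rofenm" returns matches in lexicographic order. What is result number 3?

DFS of the "rofenm" subtree visits, in order: "rofenmi", "rofenmor", "rofenmorgal"
Position 3: rofenmorgal

rofenmorgal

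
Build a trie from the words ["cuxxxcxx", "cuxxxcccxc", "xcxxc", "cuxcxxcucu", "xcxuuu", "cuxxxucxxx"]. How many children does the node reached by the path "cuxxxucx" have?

Walk "cuxxxucx" from the root, arriving at one node.
Characters that immediately follow "cuxxxucx" among the stored strings: {x}.
That node has 1 child edge.

1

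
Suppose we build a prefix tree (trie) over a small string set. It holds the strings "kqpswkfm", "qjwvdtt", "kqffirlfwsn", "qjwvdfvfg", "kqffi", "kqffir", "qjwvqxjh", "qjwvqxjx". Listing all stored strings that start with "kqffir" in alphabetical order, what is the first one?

kqffir

DFS of the "kqffir" subtree visits, in order: "kqffir", "kqffirlfwsn"
The 1st is kqffir.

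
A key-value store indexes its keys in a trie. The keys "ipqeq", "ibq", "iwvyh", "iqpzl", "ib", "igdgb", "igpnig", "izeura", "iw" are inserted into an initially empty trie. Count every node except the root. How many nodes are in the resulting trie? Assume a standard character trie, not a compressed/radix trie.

For each word, the new-node count is its length minus the longest prefix already in the trie:
  "ipqeq" → 5 new (i, p, q, e, q)
  "ibq" → prefix "i" already present; 2 new (b, q)
  "iwvyh" → prefix "i" already present; 4 new (w, v, y, h)
  "iqpzl" → prefix "i" already present; 4 new (q, p, z, l)
  "ib" → prefix "ib" already present; 0 new (none)
  "igdgb" → prefix "i" already present; 4 new (g, d, g, b)
  "igpnig" → prefix "ig" already present; 4 new (p, n, i, g)
  "izeura" → prefix "i" already present; 5 new (z, e, u, r, a)
  "iw" → prefix "iw" already present; 0 new (none)
Total nodes = 5 + 2 + 4 + 4 + 0 + 4 + 4 + 5 + 0 = 28

28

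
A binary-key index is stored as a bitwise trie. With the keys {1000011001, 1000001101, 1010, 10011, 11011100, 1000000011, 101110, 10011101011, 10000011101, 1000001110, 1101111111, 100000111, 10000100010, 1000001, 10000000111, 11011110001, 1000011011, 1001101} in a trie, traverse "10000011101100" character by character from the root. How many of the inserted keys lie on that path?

4

Walk "10000011101100" from the root; an end-of-word marker is hit whenever a stored word is a prefix of "10000011101100".
Prefixes of the query that are stored words: "1000001", "100000111", "1000001110", "10000011101"
Count: 4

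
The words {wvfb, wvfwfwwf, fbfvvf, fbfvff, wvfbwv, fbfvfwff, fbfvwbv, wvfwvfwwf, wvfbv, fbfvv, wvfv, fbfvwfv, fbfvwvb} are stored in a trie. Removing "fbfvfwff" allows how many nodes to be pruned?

Walk "fbfvfwff" from the leaf back toward the root, removing each node that no remaining word uses.
The suffix "wff" (3 nodes) is used only by "fbfvfwff"; the node for "fbfvf" still has the child "f", so pruning stops there.
Nodes removed: 3

3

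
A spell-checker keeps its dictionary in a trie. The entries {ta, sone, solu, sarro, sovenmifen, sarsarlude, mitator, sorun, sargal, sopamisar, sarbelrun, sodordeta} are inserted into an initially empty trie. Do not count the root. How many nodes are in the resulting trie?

60

For each word, the new-node count is its length minus the longest prefix already in the trie:
  "ta" → 2 new (t, a)
  "sone" → 4 new (s, o, n, e)
  "solu" → prefix "so" already present; 2 new (l, u)
  "sarro" → prefix "s" already present; 4 new (a, r, r, o)
  "sovenmifen" → prefix "so" already present; 8 new (v, e, n, m, i, f, e, n)
  "sarsarlude" → prefix "sar" already present; 7 new (s, a, r, l, u, d, e)
  "mitator" → 7 new (m, i, t, a, t, o, r)
  "sorun" → prefix "so" already present; 3 new (r, u, n)
  "sargal" → prefix "sar" already present; 3 new (g, a, l)
  "sopamisar" → prefix "so" already present; 7 new (p, a, m, i, s, a, r)
  "sarbelrun" → prefix "sar" already present; 6 new (b, e, l, r, u, n)
  "sodordeta" → prefix "so" already present; 7 new (d, o, r, d, e, t, a)
Total nodes = 2 + 4 + 2 + 4 + 8 + 7 + 7 + 3 + 3 + 7 + 6 + 7 = 60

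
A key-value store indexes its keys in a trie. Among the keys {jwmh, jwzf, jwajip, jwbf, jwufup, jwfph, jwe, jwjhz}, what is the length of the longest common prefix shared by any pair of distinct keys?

Look for the deepest trie node that still has at least two words in its subtree.
e.g. "jwajip" and "jwbf" share the prefix "jw" of length 2; no pair shares a longer one.
Longest shared-prefix length: 2

2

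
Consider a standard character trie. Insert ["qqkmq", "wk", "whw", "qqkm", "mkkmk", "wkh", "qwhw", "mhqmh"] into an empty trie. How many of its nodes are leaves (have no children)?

6

Leaves are exactly the stored words that no other stored word extends.
Those words: "mhqmh", "mkkmk", "qqkmq", "qwhw", "whw", "wkh"
Leaf count: 6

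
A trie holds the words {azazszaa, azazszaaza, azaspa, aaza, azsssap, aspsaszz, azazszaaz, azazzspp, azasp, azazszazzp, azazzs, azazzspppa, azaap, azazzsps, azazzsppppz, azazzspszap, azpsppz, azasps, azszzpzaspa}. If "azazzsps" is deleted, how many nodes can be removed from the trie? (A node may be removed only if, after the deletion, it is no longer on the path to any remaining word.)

Walk "azazzsps" from the leaf back toward the root, removing each node that no remaining word uses.
Every node on "azazzsps" is still needed (e.g. by "azazzspszap"), so nothing is freed.
Nodes removed: 0

0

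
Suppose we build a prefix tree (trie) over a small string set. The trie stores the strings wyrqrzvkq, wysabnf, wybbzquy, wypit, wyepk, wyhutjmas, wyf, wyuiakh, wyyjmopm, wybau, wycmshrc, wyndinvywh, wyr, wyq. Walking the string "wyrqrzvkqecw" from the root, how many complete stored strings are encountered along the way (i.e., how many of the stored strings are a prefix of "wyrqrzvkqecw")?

Check each prefix of "wyrqrzvkqecw" against the stored set — each match is an end-marker on the path.
Prefixes of the query that are stored words: "wyr", "wyrqrzvkq"
Count: 2

2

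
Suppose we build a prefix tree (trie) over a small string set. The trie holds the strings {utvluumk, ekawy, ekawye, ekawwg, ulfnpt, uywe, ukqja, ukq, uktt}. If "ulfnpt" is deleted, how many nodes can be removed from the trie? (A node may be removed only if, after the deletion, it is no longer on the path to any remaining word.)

5

Walk "ulfnpt" from the leaf back toward the root, removing each node that no remaining word uses.
The suffix "lfnpt" (5 nodes) is used only by "ulfnpt"; the node for "u" still has the child "t", so pruning stops there.
Nodes removed: 5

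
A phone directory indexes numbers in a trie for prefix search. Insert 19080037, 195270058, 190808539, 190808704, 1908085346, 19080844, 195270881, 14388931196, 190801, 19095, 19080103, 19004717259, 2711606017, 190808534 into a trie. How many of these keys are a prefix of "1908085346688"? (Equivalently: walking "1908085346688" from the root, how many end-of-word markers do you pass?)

Check each prefix of "1908085346688" against the stored set — each match is an end-marker on the path.
Prefixes of the query that are stored words: "190808534", "1908085346"
Count: 2

2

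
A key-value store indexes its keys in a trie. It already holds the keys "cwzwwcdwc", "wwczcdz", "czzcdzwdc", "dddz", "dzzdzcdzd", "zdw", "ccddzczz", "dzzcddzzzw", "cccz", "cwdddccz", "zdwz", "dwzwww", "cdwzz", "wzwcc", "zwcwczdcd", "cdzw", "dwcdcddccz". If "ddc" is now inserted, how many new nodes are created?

"dd" is already a path in the trie; the remaining "c" must be added.
New nodes needed: |"ddc"| − 2 = 3 − 2 = 1.

1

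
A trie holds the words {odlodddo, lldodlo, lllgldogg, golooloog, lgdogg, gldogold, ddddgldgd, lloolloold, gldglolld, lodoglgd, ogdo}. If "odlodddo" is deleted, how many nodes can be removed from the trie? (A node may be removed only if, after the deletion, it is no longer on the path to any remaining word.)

7

After clearing the end-marker at "odlodddo", prune upward until reaching a node still needed by another word.
The suffix "dlodddo" (7 nodes) is used only by "odlodddo"; the node for "o" still has the child "g", so pruning stops there.
Nodes removed: 7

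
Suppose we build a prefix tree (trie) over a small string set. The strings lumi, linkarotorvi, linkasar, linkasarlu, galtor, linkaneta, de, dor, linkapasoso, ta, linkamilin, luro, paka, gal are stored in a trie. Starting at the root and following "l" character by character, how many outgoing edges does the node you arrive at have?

Follow the path "l" to its node, then look at its outgoing edges.
Distinct next characters after "l": i, u.
That node has 2 child edges.

2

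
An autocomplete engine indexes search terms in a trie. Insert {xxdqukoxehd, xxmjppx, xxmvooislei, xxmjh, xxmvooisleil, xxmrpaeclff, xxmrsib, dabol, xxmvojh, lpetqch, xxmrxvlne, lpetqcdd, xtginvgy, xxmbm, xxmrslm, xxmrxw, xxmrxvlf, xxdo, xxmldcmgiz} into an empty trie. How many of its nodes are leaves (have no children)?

18

Leaves are exactly the stored words that no other stored word extends.
Those words: "dabol", "lpetqcdd", "lpetqch", "xtginvgy", "xxdo", "xxdqukoxehd", "xxmbm", "xxmjh", "xxmjppx", "xxmldcmgiz", "xxmrpaeclff", "xxmrsib", "xxmrslm", "xxmrxvlf", "xxmrxvlne", "xxmrxw", "xxmvojh", "xxmvooisleil"
Leaf count: 18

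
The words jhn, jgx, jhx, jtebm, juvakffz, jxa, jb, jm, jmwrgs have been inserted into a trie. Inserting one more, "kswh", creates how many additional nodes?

4

"kswh" shares no prefix with any stored word, so all 4 characters open new nodes.
4 − 0 = 4 new nodes.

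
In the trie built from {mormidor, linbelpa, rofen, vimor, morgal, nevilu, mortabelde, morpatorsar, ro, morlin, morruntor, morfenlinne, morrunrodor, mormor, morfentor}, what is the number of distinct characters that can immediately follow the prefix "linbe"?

Walk "linbe" from the root, arriving at one node.
Characters that immediately follow "linbe" among the stored strings: {l}.
That node has 1 child edge.

1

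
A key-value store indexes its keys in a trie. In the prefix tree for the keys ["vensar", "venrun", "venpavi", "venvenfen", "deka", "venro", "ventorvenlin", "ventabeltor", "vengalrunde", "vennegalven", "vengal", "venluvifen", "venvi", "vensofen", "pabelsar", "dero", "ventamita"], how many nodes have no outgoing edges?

A leaf is a node with no children — equivalently, the end of a word that is not a proper prefix of any other stored word.
Those words: "deka", "dero", "pabelsar", "vengalrunde", "venluvifen", "vennegalven", "venpavi", "venro", "venrun", "vensar", "vensofen", "ventabeltor", "ventamita", "ventorvenlin", "venvenfen", "venvi"
Leaf count: 16

16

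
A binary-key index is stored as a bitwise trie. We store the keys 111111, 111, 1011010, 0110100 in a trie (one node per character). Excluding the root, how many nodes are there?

19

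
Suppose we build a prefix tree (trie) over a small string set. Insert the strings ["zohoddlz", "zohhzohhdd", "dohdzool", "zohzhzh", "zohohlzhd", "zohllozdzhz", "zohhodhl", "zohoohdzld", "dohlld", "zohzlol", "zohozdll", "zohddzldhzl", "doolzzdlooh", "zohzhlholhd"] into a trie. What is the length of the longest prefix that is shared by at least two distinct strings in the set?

Look for the deepest trie node that still has at least two words in its subtree.
"zohzhlholhd" and "zohzhzh" agree on "zohzh" (5 characters) before diverging; nothing deeper is shared.
Longest shared-prefix length: 5

5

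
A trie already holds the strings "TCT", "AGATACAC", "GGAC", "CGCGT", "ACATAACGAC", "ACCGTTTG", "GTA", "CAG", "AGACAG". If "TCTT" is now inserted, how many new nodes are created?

1

Walking "TCTT" from the root, the first 3 characters ("TCT") follow existing edges; "T" is the first miss.
Each of the 1 remaining characters creates one node.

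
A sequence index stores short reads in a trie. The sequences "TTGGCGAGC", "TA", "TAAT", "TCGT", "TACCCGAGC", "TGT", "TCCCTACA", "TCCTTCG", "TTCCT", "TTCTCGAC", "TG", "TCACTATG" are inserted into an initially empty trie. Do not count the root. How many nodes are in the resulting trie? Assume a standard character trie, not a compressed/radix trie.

48

For each word, the new-node count is its length minus the longest prefix already in the trie:
  "TTGGCGAGC" → 9 new (T, T, G, G, C, G, A, G, C)
  "TA" → prefix "T" already present; 1 new (A)
  "TAAT" → prefix "TA" already present; 2 new (A, T)
  "TCGT" → prefix "T" already present; 3 new (C, G, T)
  "TACCCGAGC" → prefix "TA" already present; 7 new (C, C, C, G, A, G, C)
  "TGT" → prefix "T" already present; 2 new (G, T)
  "TCCCTACA" → prefix "TC" already present; 6 new (C, C, T, A, C, A)
  "TCCTTCG" → prefix "TCC" already present; 4 new (T, T, C, G)
  "TTCCT" → prefix "TT" already present; 3 new (C, C, T)
  "TTCTCGAC" → prefix "TTC" already present; 5 new (T, C, G, A, C)
  "TG" → prefix "TG" already present; 0 new (none)
  "TCACTATG" → prefix "TC" already present; 6 new (A, C, T, A, T, G)
Total nodes = 9 + 1 + 2 + 3 + 7 + 2 + 6 + 4 + 3 + 5 + 0 + 6 = 48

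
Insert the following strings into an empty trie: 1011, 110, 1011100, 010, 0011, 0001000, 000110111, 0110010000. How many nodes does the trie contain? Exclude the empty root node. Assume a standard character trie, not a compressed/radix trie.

Trie structure (* marks end of a word):
(root)
├─ 0
│  ├─ 0
│  │  ├─ 0
│  │  │  └─ 1
│  │  │     ├─ 0
│  │  │     │  └─ 0
│  │  │     │     └─ 0 *
│  │  │     └─ 1
│  │  │        └─ 0
│  │  │           └─ 1
│  │  │              └─ 1
│  │  │                 └─ 1 *
│  │  └─ 1
│  │     └─ 1 *
│  └─ 1
│     ├─ 0 *
│     └─ 1
│        └─ 0
│           └─ 0
│              └─ 1
│                 └─ 0
│                    └─ 0
│                       └─ 0
│                          └─ 0 *
└─ 1
   ├─ 0
   │  └─ 1
   │     └─ 1 *
   │        └─ 1
   │           └─ 0
   │              └─ 0 *
   └─ 1
      └─ 0 *
Counting every labelled node above: 33.

33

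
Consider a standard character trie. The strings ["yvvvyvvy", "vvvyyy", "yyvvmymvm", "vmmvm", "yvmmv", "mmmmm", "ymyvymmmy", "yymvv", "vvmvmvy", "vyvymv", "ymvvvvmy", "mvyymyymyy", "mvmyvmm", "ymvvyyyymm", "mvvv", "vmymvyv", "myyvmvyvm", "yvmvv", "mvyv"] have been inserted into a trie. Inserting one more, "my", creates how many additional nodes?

0

Every character of "my" already lies on an existing path (it is a prefix of some stored word).
No new nodes are needed: 0.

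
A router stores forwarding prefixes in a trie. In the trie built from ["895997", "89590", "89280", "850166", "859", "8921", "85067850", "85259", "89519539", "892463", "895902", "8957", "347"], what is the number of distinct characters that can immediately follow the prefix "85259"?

0

Walk "85259" from the root, arriving at one node.
No stored string extends past "85259".
That node has 0 child edges.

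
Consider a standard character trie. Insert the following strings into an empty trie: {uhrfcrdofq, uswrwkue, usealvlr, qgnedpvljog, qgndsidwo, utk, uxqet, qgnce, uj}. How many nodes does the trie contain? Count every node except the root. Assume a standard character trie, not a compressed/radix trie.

Trace insertions, counting only characters that open a new branch:
  "uhrfcrdofq" → 10 new (u, h, r, f, c, r, d, o, f, q)
  "uswrwkue" → prefix "u" already present; 7 new (s, w, r, w, k, u, e)
  "usealvlr" → prefix "us" already present; 6 new (e, a, l, v, l, r)
  "qgnedpvljog" → 11 new (q, g, n, e, d, p, v, l, j, o, g)
  "qgndsidwo" → prefix "qgn" already present; 6 new (d, s, i, d, w, o)
  "utk" → prefix "u" already present; 2 new (t, k)
  "uxqet" → prefix "u" already present; 4 new (x, q, e, t)
  "qgnce" → prefix "qgn" already present; 2 new (c, e)
  "uj" → prefix "u" already present; 1 new (j)
Total nodes = 10 + 7 + 6 + 11 + 6 + 2 + 4 + 2 + 1 = 49

49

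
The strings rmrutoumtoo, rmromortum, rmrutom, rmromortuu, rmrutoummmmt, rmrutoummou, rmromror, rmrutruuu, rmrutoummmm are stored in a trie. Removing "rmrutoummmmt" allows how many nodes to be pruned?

1

A node on "rmrutoummmmt"'s path can go only if nothing else ends at it or branches off below it.
The suffix "t" (1 node) is used only by "rmrutoummmmt"; "rmrutoummmm" is itself a stored word, so pruning stops there.
Nodes removed: 1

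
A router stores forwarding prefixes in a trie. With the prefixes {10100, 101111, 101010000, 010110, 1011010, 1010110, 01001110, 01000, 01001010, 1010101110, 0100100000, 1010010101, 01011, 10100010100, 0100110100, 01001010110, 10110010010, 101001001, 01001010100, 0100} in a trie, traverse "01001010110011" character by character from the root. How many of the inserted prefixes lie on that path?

3

Check each prefix of "01001010110011" against the stored set — each match is an end-marker on the path.
Prefixes of the query that are stored words: "0100", "01001010", "01001010110"
Count: 3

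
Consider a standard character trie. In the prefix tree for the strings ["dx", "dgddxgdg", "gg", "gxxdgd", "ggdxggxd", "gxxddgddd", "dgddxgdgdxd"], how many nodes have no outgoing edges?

5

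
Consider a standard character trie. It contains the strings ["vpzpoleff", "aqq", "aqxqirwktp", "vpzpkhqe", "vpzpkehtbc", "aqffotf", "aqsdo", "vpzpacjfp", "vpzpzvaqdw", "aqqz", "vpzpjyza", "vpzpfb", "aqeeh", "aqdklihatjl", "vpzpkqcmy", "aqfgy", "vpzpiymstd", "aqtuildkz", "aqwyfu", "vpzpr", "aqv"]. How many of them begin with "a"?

11

Walk to "a"; the words in its subtree are exactly those with that prefix.
Matches: "aqdklihatjl", "aqeeh", "aqffotf", "aqfgy", "aqq", "aqqz", "aqsdo", "aqtuildkz", "aqv", "aqwyfu", "aqxqirwktp"
Count: 11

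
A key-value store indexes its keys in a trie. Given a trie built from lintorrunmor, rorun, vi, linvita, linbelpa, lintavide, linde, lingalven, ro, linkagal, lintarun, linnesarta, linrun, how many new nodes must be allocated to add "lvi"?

2

Walking "lvi" from the root, the first 1 characters ("l") follow existing edges; "v" is the first miss.
New nodes needed: |"lvi"| − 1 = 3 − 1 = 2.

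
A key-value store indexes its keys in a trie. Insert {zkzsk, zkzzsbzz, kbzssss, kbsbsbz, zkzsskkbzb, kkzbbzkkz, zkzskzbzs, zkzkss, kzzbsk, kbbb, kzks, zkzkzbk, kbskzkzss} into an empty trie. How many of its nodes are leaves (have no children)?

Leaves are exactly the stored words that no other stored word extends.
Those words: "kbbb", "kbsbsbz", "kbskzkzss", "kbzssss", "kkzbbzkkz", "kzks", "kzzbsk", "zkzkss", "zkzkzbk", "zkzskzbzs", "zkzsskkbzb", "zkzzsbzz"
Leaf count: 12

12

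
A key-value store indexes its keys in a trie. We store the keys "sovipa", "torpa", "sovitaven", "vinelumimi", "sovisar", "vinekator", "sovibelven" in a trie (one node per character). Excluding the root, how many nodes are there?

40

For each word, the new-node count is its length minus the longest prefix already in the trie:
  "sovipa" → 6 new (s, o, v, i, p, a)
  "torpa" → 5 new (t, o, r, p, a)
  "sovitaven" → prefix "sovi" already present; 5 new (t, a, v, e, n)
  "vinelumimi" → 10 new (v, i, n, e, l, u, m, i, m, i)
  "sovisar" → prefix "sovi" already present; 3 new (s, a, r)
  "vinekator" → prefix "vine" already present; 5 new (k, a, t, o, r)
  "sovibelven" → prefix "sovi" already present; 6 new (b, e, l, v, e, n)
Total nodes = 6 + 5 + 5 + 10 + 3 + 5 + 6 = 40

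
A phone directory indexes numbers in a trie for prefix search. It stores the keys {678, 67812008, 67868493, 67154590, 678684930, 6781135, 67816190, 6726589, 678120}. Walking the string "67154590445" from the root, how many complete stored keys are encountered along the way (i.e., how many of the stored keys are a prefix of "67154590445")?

Check each prefix of "67154590445" against the stored set — each match is an end-marker on the path.
Prefixes of the query that are stored words: "67154590"
Count: 1

1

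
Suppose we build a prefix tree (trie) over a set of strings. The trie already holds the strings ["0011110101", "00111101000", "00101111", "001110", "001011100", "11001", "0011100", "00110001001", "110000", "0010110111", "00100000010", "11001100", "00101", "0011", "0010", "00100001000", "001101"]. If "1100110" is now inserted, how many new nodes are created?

Every character of "1100110" already lies on an existing path (it is a prefix of some stored word).
No new nodes are needed: 0.

0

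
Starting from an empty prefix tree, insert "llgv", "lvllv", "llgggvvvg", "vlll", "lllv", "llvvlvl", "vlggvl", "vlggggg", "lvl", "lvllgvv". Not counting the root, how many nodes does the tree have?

35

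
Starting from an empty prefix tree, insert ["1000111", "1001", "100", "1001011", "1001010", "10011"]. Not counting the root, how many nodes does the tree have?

Insert word by word; a character creates a node only if that edge doesn't already exist:
  "1000111" → 7 new (1, 0, 0, 0, 1, 1, 1)
  "1001" → prefix "100" already present; 1 new (1)
  "100" → prefix "100" already present; 0 new (none)
  "1001011" → prefix "1001" already present; 3 new (0, 1, 1)
  "1001010" → prefix "100101" already present; 1 new (0)
  "10011" → prefix "1001" already present; 1 new (1)
Total nodes = 7 + 1 + 0 + 3 + 1 + 1 = 13

13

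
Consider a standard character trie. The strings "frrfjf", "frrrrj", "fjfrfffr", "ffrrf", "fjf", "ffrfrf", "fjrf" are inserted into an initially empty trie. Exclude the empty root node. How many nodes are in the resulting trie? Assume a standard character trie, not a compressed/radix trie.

Trace insertions, counting only characters that open a new branch:
  "frrfjf" → 6 new (f, r, r, f, j, f)
  "frrrrj" → prefix "frr" already present; 3 new (r, r, j)
  "fjfrfffr" → prefix "f" already present; 7 new (j, f, r, f, f, f, r)
  "ffrrf" → prefix "f" already present; 4 new (f, r, r, f)
  "fjf" → prefix "fjf" already present; 0 new (none)
  "ffrfrf" → prefix "ffr" already present; 3 new (f, r, f)
  "fjrf" → prefix "fj" already present; 2 new (r, f)
Total nodes = 6 + 3 + 7 + 4 + 0 + 3 + 2 = 25

25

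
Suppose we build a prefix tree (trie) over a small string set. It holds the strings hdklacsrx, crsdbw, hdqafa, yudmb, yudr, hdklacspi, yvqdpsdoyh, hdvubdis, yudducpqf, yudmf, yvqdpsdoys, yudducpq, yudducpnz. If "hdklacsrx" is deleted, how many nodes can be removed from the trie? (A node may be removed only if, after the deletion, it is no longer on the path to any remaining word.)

Walk "hdklacsrx" from the leaf back toward the root, removing each node that no remaining word uses.
The suffix "rx" (2 nodes) is used only by "hdklacsrx"; the node for "hdklacs" still has the child "p", so pruning stops there.
Nodes removed: 2

2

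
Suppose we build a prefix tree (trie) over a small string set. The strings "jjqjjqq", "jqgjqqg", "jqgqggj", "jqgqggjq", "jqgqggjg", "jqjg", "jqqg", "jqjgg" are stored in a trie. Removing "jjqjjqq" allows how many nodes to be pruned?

A node on "jjqjjqq"'s path can go only if nothing else ends at it or branches off below it.
The suffix "jqjjqq" (6 nodes) is used only by "jjqjjqq"; the node for "j" still has the child "q", so pruning stops there.
Nodes removed: 6

6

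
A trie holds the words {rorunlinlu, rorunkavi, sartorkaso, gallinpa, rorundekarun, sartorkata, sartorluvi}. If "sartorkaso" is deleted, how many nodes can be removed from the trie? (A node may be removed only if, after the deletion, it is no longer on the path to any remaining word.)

2

After clearing the end-marker at "sartorkaso", prune upward until reaching a node still needed by another word.
The suffix "so" (2 nodes) is used only by "sartorkaso"; the node for "sartorka" still has the child "t", so pruning stops there.
Nodes removed: 2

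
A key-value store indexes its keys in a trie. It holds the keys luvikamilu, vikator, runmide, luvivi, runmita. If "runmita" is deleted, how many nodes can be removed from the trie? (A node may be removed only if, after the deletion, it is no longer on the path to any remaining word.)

2

Walk "runmita" from the leaf back toward the root, removing each node that no remaining word uses.
The suffix "ta" (2 nodes) is used only by "runmita"; the node for "runmi" still has the child "d", so pruning stops there.
Nodes removed: 2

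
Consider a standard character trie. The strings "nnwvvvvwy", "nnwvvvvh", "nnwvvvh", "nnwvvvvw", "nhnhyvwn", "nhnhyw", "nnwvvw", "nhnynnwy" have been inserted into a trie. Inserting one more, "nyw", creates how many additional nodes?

2

The longest prefix of "nyw" already in the trie is "n" (length 1).
New nodes needed: |"nyw"| − 1 = 3 − 1 = 2.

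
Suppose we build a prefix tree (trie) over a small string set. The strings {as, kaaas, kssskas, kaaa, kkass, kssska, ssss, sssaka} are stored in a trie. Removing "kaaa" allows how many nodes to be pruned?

0

After clearing the end-marker at "kaaa", prune upward until reaching a node still needed by another word.
Every node on "kaaa" is still needed (e.g. by "kaaas"), so nothing is freed.
Nodes removed: 0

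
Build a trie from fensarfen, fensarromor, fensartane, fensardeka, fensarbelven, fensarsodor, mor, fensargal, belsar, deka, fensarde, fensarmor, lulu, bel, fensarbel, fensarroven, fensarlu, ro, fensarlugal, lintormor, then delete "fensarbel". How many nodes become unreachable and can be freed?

0

After clearing the end-marker at "fensarbel", prune upward until reaching a node still needed by another word.
Every node on "fensarbel" is still needed (e.g. by "fensarbelven"), so nothing is freed.
Nodes removed: 0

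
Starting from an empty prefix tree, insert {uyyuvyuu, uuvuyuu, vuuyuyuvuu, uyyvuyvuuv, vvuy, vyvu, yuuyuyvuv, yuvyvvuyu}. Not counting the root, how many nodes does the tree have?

53

Insert word by word; a character creates a node only if that edge doesn't already exist:
  "uyyuvyuu" → 8 new (u, y, y, u, v, y, u, u)
  "uuvuyuu" → prefix "u" already present; 6 new (u, v, u, y, u, u)
  "vuuyuyuvuu" → 10 new (v, u, u, y, u, y, u, v, u, u)
  "uyyvuyvuuv" → prefix "uyy" already present; 7 new (v, u, y, v, u, u, v)
  "vvuy" → prefix "v" already present; 3 new (v, u, y)
  "vyvu" → prefix "v" already present; 3 new (y, v, u)
  "yuuyuyvuv" → 9 new (y, u, u, y, u, y, v, u, v)
  "yuvyvvuyu" → prefix "yu" already present; 7 new (v, y, v, v, u, y, u)
Total nodes = 8 + 6 + 10 + 7 + 3 + 3 + 9 + 7 = 53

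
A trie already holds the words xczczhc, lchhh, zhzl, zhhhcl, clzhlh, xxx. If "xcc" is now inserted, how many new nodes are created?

1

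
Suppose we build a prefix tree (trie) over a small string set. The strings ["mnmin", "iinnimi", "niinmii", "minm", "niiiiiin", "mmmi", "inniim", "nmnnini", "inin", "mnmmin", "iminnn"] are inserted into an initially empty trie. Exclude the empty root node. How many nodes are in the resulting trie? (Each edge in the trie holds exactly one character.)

Trace insertions, counting only characters that open a new branch:
  "mnmin" → 5 new (m, n, m, i, n)
  "iinnimi" → 7 new (i, i, n, n, i, m, i)
  "niinmii" → 7 new (n, i, i, n, m, i, i)
  "minm" → prefix "m" already present; 3 new (i, n, m)
  "niiiiiin" → prefix "nii" already present; 5 new (i, i, i, i, n)
  "mmmi" → prefix "m" already present; 3 new (m, m, i)
  "inniim" → prefix "i" already present; 5 new (n, n, i, i, m)
  "nmnnini" → prefix "n" already present; 6 new (m, n, n, i, n, i)
  "inin" → prefix "in" already present; 2 new (i, n)
  "mnmmin" → prefix "mnm" already present; 3 new (m, i, n)
  "iminnn" → prefix "i" already present; 5 new (m, i, n, n, n)
Total nodes = 5 + 7 + 7 + 3 + 5 + 3 + 5 + 6 + 2 + 3 + 5 = 51

51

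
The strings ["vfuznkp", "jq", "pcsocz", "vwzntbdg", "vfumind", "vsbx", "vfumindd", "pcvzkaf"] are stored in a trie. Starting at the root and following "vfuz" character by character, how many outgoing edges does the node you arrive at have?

1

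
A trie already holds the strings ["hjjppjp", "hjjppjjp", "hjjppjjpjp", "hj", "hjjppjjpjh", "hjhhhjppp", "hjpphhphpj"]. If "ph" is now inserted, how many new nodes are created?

Nothing in the trie begins with "p"; the whole of "ph" is new.
2 − 0 = 2 new nodes.

2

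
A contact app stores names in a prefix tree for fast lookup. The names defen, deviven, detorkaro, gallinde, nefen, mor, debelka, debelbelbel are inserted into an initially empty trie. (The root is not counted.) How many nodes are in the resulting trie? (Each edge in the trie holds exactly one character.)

For each word, the new-node count is its length minus the longest prefix already in the trie:
  "defen" → 5 new (d, e, f, e, n)
  "deviven" → prefix "de" already present; 5 new (v, i, v, e, n)
  "detorkaro" → prefix "de" already present; 7 new (t, o, r, k, a, r, o)
  "gallinde" → 8 new (g, a, l, l, i, n, d, e)
  "nefen" → 5 new (n, e, f, e, n)
  "mor" → 3 new (m, o, r)
  "debelka" → prefix "de" already present; 5 new (b, e, l, k, a)
  "debelbelbel" → prefix "debel" already present; 6 new (b, e, l, b, e, l)
Total nodes = 5 + 5 + 7 + 8 + 5 + 3 + 5 + 6 = 44

44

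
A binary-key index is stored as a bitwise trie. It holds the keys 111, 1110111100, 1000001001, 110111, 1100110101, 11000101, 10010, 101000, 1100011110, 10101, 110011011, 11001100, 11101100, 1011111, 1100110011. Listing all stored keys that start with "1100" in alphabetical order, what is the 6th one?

110011011

Words with prefix "1100", in lexicographic order: "11000101", "1100011110", "11001100", "1100110011", "1100110101", "110011011"
Position 6: 110011011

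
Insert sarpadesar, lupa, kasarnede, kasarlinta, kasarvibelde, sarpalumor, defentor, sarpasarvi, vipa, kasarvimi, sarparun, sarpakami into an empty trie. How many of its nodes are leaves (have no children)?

Leaves are exactly the stored words that no other stored word extends.
Those words: "defentor", "kasarlinta", "kasarnede", "kasarvibelde", "kasarvimi", "lupa", "sarpadesar", "sarpakami", "sarpalumor", "sarparun", "sarpasarvi", "vipa"
Leaf count: 12

12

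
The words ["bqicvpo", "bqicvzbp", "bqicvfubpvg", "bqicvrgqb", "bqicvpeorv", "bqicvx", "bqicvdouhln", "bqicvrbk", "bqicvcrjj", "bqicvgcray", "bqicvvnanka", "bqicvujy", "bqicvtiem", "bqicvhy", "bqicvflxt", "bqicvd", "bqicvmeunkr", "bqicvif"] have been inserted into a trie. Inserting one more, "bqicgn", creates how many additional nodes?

2

Walking "bqicgn" from the root, the first 4 characters ("bqic") follow existing edges; "g" is the first miss.
Each of the 2 remaining characters creates one node.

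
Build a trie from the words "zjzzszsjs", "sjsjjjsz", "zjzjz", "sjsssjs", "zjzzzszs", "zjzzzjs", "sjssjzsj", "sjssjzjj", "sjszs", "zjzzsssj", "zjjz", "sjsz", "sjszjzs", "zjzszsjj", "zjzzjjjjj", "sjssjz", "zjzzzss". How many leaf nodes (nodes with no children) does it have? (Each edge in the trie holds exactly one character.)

A leaf is a node with no children — equivalently, the end of a word that is not a proper prefix of any other stored word.
Those words: "sjsjjjsz", "sjssjzjj", "sjssjzsj", "sjsssjs", "sjszjzs", "sjszs", "zjjz", "zjzjz", "zjzszsjj", "zjzzjjjjj", "zjzzsssj", "zjzzszsjs", "zjzzzjs", "zjzzzss", "zjzzzszs"
Leaf count: 15

15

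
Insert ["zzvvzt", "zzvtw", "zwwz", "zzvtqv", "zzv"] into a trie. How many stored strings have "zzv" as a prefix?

4

Traverse to the node for "zzv", then collect every word in that subtree.
Matches: "zzv", "zzvtqv", "zzvtw", "zzvvzt"
Count: 4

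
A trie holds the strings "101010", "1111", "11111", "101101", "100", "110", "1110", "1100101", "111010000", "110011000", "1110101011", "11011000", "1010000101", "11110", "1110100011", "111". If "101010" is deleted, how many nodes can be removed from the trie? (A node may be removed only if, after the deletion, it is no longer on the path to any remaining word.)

Walk "101010" from the leaf back toward the root, removing each node that no remaining word uses.
The suffix "10" (2 nodes) is used only by "101010"; the node for "1010" still has the child "0", so pruning stops there.
Nodes removed: 2

2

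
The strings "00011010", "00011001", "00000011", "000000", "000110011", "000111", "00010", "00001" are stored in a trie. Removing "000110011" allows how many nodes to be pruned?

1

A node on "000110011"'s path can go only if nothing else ends at it or branches off below it.
The suffix "1" (1 node) is used only by "000110011"; "00011001" is itself a stored word, so pruning stops there.
Nodes removed: 1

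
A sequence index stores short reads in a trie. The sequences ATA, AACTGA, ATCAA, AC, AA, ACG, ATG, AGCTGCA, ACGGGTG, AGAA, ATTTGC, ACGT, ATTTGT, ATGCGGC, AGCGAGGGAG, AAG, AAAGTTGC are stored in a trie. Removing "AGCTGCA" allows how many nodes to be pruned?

4

Walk "AGCTGCA" from the leaf back toward the root, removing each node that no remaining word uses.
The suffix "TGCA" (4 nodes) is used only by "AGCTGCA"; the node for "AGC" still has the child "G", so pruning stops there.
Nodes removed: 4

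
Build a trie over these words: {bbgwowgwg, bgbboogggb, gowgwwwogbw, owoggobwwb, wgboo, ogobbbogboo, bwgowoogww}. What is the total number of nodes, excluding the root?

Insert word by word; a character creates a node only if that edge doesn't already exist:
  "bbgwowgwg" → 9 new (b, b, g, w, o, w, g, w, g)
  "bgbboogggb" → prefix "b" already present; 9 new (g, b, b, o, o, g, g, g, b)
  "gowgwwwogbw" → 11 new (g, o, w, g, w, w, w, o, g, b, w)
  "owoggobwwb" → 10 new (o, w, o, g, g, o, b, w, w, b)
  "wgboo" → 5 new (w, g, b, o, o)
  "ogobbbogboo" → prefix "o" already present; 10 new (g, o, b, b, b, o, g, b, o, o)
  "bwgowoogww" → prefix "b" already present; 9 new (w, g, o, w, o, o, g, w, w)
Total nodes = 9 + 9 + 11 + 10 + 5 + 10 + 9 = 63

63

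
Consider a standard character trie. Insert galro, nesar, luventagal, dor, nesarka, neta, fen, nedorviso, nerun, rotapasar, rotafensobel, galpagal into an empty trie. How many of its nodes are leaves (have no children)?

Leaves are exactly the stored words that no other stored word extends.
Those words: "dor", "fen", "galpagal", "galro", "luventagal", "nedorviso", "nerun", "nesarka", "neta", "rotafensobel", "rotapasar"
Leaf count: 11

11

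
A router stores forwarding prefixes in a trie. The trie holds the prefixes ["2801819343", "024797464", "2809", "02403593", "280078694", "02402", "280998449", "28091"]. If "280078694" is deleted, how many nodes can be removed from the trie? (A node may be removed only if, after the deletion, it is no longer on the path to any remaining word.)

Walk "280078694" from the leaf back toward the root, removing each node that no remaining word uses.
The suffix "078694" (6 nodes) is used only by "280078694"; the node for "280" still has the child "1", so pruning stops there.
Nodes removed: 6

6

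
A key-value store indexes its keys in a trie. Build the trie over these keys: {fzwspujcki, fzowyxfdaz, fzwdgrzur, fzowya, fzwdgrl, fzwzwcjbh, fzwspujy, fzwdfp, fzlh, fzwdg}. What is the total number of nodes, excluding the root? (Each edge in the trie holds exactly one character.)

37

Count nodes per top-level branch (shared prefixes stored once):
  'f'-branch (fzlh, fzowya, fzowyxfdaz, fzwdfp, fzwdg, fzwdgrl, fzwdgrzur, fzwspujcki, fzwspujy, fzwzwcjbh): 37 nodes
Sum: 37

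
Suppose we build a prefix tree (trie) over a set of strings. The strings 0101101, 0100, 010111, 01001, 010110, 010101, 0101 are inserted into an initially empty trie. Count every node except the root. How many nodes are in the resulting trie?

12

Insert word by word; a character creates a node only if that edge doesn't already exist:
  "0101101" → 7 new (0, 1, 0, 1, 1, 0, 1)
  "0100" → prefix "010" already present; 1 new (0)
  "010111" → prefix "01011" already present; 1 new (1)
  "01001" → prefix "0100" already present; 1 new (1)
  "010110" → prefix "010110" already present; 0 new (none)
  "010101" → prefix "0101" already present; 2 new (0, 1)
  "0101" → prefix "0101" already present; 0 new (none)
Total nodes = 7 + 1 + 1 + 1 + 0 + 2 + 0 = 12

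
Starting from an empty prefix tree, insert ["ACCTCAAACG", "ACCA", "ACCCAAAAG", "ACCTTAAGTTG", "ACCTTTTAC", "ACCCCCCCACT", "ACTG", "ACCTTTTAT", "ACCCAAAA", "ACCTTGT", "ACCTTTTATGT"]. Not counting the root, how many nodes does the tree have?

Trace insertions, counting only characters that open a new branch:
  "ACCTCAAACG" → 10 new (A, C, C, T, C, A, A, A, C, G)
  "ACCA" → prefix "ACC" already present; 1 new (A)
  "ACCCAAAAG" → prefix "ACC" already present; 6 new (C, A, A, A, A, G)
  "ACCTTAAGTTG" → prefix "ACCT" already present; 7 new (T, A, A, G, T, T, G)
  "ACCTTTTAC" → prefix "ACCTT" already present; 4 new (T, T, A, C)
  "ACCCCCCCACT" → prefix "ACCC" already present; 7 new (C, C, C, C, A, C, T)
  "ACTG" → prefix "AC" already present; 2 new (T, G)
  "ACCTTTTAT" → prefix "ACCTTTTA" already present; 1 new (T)
  "ACCCAAAA" → prefix "ACCCAAAA" already present; 0 new (none)
  "ACCTTGT" → prefix "ACCTT" already present; 2 new (G, T)
  "ACCTTTTATGT" → prefix "ACCTTTTAT" already present; 2 new (G, T)
Total nodes = 10 + 1 + 6 + 7 + 4 + 7 + 2 + 1 + 0 + 2 + 2 = 42

42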